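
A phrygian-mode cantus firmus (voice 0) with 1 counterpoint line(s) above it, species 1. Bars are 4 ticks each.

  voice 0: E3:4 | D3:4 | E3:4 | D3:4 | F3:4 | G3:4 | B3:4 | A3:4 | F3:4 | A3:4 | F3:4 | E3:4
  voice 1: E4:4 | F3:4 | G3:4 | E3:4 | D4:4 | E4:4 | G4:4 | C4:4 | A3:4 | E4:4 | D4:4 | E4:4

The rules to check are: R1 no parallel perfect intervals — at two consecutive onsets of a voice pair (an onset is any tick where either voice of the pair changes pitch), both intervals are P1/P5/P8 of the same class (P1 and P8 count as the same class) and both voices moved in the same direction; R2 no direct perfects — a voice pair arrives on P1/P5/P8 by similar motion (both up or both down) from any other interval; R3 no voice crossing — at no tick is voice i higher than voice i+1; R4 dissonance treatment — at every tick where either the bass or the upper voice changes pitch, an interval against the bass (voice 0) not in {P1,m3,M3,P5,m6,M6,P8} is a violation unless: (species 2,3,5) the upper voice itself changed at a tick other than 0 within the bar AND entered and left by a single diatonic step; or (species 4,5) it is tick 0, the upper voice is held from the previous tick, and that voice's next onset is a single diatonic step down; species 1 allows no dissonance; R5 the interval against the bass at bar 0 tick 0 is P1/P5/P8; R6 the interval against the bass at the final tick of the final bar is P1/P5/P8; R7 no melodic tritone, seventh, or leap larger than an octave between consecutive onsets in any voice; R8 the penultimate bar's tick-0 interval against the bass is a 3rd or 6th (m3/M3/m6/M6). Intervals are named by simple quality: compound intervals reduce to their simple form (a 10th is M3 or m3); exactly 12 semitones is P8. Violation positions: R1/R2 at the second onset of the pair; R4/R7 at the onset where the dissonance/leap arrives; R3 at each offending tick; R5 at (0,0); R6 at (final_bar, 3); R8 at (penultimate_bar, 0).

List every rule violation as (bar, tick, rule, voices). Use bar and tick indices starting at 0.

bar 0: v0=E3 v1=E4 downbeat P8
bar 1: v0=D3 v1=F3 downbeat m3
bar 2: v0=E3 v1=G3 downbeat m3
bar 3: v0=D3 v1=E3 downbeat M2
bar 4: v0=F3 v1=D4 downbeat M6
bar 5: v0=G3 v1=E4 downbeat M6
bar 6: v0=B3 v1=G4 downbeat m6
bar 7: v0=A3 v1=C4 downbeat m3
bar 8: v0=F3 v1=A3 downbeat M3
bar 9: v0=A3 v1=E4 downbeat P5
bar 10: v0=F3 v1=D4 downbeat M6
bar 11: v0=E3 v1=E4 downbeat P8
  -> R7 @ bar 1 tick 0 v(1,): E4->F3 leap 11st
  -> R4 @ bar 3 tick 0 v(0, 1): D3/E3 M2 untreated
  -> R7 @ bar 4 tick 0 v(1,): E3->D4 leap 10st
  -> R2 @ bar 9 tick 0 v(0, 1): F3/A3 M3 -> A3/E4 P5 similar

(1, 0, R7, (1,))
(3, 0, R4, (0, 1))
(4, 0, R7, (1,))
(9, 0, R2, (0, 1))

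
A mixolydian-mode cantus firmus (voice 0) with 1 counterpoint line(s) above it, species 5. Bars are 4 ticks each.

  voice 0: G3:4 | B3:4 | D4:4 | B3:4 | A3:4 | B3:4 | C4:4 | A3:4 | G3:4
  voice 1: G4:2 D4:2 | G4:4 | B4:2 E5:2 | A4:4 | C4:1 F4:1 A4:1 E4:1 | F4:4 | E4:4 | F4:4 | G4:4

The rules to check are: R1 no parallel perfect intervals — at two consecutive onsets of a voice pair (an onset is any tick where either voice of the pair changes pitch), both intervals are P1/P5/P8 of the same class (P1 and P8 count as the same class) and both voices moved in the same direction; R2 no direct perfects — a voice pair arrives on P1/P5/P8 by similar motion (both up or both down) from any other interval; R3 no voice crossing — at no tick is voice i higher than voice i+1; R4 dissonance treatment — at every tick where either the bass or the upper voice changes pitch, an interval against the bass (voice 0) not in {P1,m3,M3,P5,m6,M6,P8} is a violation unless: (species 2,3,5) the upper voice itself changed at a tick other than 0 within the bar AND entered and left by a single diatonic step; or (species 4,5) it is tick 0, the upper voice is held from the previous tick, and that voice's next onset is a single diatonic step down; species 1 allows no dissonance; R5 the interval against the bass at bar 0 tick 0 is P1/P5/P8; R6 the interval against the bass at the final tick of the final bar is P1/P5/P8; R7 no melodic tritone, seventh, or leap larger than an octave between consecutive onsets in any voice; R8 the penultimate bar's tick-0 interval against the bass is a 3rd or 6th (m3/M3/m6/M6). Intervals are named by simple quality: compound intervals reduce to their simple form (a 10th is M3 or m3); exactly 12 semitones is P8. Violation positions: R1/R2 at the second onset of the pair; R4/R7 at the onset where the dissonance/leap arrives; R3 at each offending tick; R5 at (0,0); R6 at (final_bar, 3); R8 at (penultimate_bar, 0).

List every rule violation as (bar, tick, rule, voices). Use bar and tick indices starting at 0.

bar 0: v0=G3 v1=G4 downbeat P8
bar 1: v0=B3 v1=G4 downbeat m6
bar 2: v0=D4 v1=B4 downbeat M6
bar 3: v0=B3 v1=A4 downbeat m7
bar 4: v0=A3 v1=C4 downbeat m3
bar 5: v0=B3 v1=F4 downbeat TT
bar 6: v0=C4 v1=E4 downbeat M3
bar 7: v0=A3 v1=F4 downbeat m6
bar 8: v0=G3 v1=G4 downbeat P8
  -> R4 @ bar 2 tick 2 v(0, 1): D4/E5 M2 untreated
  -> R4 @ bar 3 tick 0 v(0, 1): B3/A4 m7 untreated
  -> R4 @ bar 5 tick 0 v(0, 1): B3/F4 TT untreated

(2, 2, R4, (0, 1))
(3, 0, R4, (0, 1))
(5, 0, R4, (0, 1))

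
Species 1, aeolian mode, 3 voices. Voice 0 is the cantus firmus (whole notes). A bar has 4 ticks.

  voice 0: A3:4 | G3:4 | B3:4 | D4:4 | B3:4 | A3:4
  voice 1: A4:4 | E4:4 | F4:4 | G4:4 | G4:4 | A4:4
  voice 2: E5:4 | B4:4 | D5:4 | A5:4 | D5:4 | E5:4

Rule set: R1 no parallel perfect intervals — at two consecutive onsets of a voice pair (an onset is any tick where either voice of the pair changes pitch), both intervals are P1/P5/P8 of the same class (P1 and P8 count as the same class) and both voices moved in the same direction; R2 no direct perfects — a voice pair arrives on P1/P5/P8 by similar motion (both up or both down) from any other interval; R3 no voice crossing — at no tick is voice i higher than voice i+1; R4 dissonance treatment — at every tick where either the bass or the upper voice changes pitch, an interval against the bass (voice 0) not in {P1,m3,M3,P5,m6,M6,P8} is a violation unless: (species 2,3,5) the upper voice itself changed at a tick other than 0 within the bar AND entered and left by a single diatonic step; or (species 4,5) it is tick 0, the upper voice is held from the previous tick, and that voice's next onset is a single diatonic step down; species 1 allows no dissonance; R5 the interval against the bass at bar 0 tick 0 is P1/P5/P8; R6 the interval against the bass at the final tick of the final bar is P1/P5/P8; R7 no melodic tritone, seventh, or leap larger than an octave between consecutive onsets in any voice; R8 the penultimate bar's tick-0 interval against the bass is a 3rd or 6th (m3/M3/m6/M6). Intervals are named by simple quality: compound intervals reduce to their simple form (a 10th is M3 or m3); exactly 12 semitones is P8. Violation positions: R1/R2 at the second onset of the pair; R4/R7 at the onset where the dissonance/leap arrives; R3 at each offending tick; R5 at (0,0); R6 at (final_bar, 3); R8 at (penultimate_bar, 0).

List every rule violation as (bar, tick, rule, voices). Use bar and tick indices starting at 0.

(1, 0, R1, (1, 2))
(2, 0, R4, (0, 1))
(3, 0, R2, (0, 2))
(3, 0, R4, (0, 1))
(5, 0, R1, (1, 2))

bar 0: v0=A3 v1=A4 v2=E5 downbeat P5
bar 1: v0=G3 v1=E4 v2=B4 downbeat M3
bar 2: v0=B3 v1=F4 v2=D5 downbeat m3
bar 3: v0=D4 v1=G4 v2=A5 downbeat P5
bar 4: v0=B3 v1=G4 v2=D5 downbeat m3
bar 5: v0=A3 v1=A4 v2=E5 downbeat P5
  -> R1 @ bar 1 tick 0 v(1, 2): A4/E5 P5 -> E4/B4 P5 similar
  -> R4 @ bar 2 tick 0 v(0, 1): B3/F4 TT untreated
  -> R2 @ bar 3 tick 0 v(0, 2): B3/D5 m3 -> D4/A5 P5 similar
  -> R4 @ bar 3 tick 0 v(0, 1): D4/G4 P4 untreated
  -> R1 @ bar 5 tick 0 v(1, 2): G4/D5 P5 -> A4/E5 P5 similar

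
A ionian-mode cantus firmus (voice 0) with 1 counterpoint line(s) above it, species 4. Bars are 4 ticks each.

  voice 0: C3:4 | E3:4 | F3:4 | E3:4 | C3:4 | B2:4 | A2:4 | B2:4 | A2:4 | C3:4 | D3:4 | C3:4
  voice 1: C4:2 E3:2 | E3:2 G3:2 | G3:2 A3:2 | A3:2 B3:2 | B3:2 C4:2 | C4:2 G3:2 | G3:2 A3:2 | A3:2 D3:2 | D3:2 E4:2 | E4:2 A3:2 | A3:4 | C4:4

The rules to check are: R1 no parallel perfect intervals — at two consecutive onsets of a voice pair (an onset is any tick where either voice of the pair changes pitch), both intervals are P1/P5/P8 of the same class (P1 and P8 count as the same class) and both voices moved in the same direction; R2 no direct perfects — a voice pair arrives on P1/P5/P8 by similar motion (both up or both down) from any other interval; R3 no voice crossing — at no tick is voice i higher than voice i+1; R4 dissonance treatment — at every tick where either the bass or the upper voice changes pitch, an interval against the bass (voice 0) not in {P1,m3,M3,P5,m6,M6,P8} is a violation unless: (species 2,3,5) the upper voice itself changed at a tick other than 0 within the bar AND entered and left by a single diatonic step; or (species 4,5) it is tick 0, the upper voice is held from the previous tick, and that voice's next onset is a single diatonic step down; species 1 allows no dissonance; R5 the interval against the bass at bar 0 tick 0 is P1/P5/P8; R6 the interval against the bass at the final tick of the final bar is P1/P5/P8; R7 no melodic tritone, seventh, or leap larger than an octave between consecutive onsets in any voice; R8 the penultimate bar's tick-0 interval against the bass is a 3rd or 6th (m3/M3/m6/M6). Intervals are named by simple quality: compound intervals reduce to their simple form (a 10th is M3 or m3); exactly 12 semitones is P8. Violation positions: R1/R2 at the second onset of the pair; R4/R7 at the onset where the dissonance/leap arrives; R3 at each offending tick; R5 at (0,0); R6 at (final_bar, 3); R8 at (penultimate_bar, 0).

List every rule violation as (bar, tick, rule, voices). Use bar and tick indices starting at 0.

bar 0: v0=C3 v1=C4 downbeat P8
bar 1: v0=E3 v1=E3 downbeat P1
bar 2: v0=F3 v1=G3 downbeat M2
bar 3: v0=E3 v1=A3 downbeat P4
bar 4: v0=C3 v1=B3 downbeat M7
bar 5: v0=B2 v1=C4 downbeat m2
bar 6: v0=A2 v1=G3 downbeat m7
bar 7: v0=B2 v1=A3 downbeat m7
bar 8: v0=A2 v1=D3 downbeat P4
bar 9: v0=C3 v1=E4 downbeat M3
bar 10: v0=D3 v1=A3 downbeat P5
bar 11: v0=C3 v1=C4 downbeat P8
  -> R4 @ bar 2 tick 0 v(0, 1): F3/G3 M2 untreated
  -> R4 @ bar 3 tick 0 v(0, 1): E3/A3 P4 untreated
  -> R4 @ bar 4 tick 0 v(0, 1): C3/B3 M7 untreated
  -> R4 @ bar 5 tick 0 v(0, 1): B2/C4 m2 untreated
  -> R4 @ bar 6 tick 0 v(0, 1): A2/G3 m7 untreated
  -> R4 @ bar 7 tick 0 v(0, 1): B2/A3 m7 untreated
  -> R4 @ bar 8 tick 0 v(0, 1): A2/D3 P4 untreated
  -> R7 @ bar 8 tick 2 v(1,): D3->E4 leap 14st
  -> R8 @ bar 10 tick 0 v(0, 1): penult P5 not 3rd/6th

(2, 0, R4, (0, 1))
(3, 0, R4, (0, 1))
(4, 0, R4, (0, 1))
(5, 0, R4, (0, 1))
(6, 0, R4, (0, 1))
(7, 0, R4, (0, 1))
(8, 0, R4, (0, 1))
(8, 2, R7, (1,))
(10, 0, R8, (0, 1))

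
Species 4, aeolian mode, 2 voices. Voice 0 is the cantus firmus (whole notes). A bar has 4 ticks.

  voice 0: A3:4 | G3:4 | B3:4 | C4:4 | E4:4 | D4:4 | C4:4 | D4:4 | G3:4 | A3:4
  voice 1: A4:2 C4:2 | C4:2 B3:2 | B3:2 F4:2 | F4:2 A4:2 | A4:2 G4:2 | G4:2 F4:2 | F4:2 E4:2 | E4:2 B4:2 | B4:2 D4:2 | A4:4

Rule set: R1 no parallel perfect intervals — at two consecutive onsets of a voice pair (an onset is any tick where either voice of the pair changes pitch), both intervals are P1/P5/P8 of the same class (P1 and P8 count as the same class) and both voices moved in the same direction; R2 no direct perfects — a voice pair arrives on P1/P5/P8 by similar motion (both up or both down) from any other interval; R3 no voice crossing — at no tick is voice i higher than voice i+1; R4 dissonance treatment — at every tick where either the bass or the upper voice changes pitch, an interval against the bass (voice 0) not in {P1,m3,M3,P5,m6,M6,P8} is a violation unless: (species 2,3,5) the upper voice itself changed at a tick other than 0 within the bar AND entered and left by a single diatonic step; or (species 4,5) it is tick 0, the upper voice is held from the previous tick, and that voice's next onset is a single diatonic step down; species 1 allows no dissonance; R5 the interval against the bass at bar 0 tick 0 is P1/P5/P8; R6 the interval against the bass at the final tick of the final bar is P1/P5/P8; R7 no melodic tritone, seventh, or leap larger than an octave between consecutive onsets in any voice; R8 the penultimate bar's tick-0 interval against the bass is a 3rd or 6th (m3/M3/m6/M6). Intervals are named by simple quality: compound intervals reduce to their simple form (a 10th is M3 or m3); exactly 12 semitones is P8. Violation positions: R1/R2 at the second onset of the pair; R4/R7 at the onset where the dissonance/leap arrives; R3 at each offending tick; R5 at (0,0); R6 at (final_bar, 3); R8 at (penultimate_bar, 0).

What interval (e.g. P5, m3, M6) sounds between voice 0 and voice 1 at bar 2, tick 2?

TT

voice 0=B3 voice 1=F4 -> TT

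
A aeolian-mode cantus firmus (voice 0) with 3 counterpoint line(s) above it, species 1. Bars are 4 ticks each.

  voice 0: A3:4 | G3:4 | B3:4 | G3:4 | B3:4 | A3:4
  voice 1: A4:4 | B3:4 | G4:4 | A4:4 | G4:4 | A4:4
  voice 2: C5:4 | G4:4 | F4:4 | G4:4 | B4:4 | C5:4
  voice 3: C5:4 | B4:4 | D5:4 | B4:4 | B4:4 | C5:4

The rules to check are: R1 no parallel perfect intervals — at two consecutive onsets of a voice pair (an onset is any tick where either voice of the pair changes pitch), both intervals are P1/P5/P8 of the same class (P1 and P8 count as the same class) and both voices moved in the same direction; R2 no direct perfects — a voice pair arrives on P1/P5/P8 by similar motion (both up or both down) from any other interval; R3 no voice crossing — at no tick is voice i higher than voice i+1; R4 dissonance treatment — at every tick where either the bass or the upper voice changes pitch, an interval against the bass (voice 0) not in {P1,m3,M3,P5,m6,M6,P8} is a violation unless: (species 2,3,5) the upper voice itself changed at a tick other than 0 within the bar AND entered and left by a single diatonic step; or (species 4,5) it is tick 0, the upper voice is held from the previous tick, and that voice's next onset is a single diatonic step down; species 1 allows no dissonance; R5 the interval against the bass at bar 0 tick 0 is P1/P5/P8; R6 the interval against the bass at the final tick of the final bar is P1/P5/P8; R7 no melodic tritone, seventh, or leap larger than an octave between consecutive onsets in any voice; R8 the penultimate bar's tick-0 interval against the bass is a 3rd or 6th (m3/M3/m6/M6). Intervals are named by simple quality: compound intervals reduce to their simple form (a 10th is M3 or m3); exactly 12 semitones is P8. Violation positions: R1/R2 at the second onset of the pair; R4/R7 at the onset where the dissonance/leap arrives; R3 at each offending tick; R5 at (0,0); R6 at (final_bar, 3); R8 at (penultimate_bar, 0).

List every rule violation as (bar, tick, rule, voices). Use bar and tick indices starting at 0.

bar 0: v0=A3 v1=A4 v2=C5 v3=C5 downbeat m3
bar 1: v0=G3 v1=B3 v2=G4 v3=B4 downbeat M3
bar 2: v0=B3 v1=G4 v2=F4 v3=D5 downbeat m3
bar 3: v0=G3 v1=A4 v2=G4 v3=B4 downbeat M3
bar 4: v0=B3 v1=G4 v2=B4 v3=B4 downbeat P8
bar 5: v0=A3 v1=A4 v2=C5 v3=C5 downbeat m3
  -> R5 @ bar 0 tick 0 v(0, 2): opens on m3
  -> R5 @ bar 0 tick 0 v(0, 3): opens on m3
  -> R2 @ bar 1 tick 0 v(0, 2): A3/C5 m3 -> G3/G4 P8 similar
  -> R2 @ bar 1 tick 0 v(1, 3): A4/C5 m3 -> B3/B4 P8 similar
  -> R7 @ bar 1 tick 0 v(1,): A4->B3 leap 10st
  -> R2 @ bar 2 tick 0 v(1, 3): B3/B4 P8 -> G4/D5 P5 similar
  -> R3 @ bar 2 tick 0 v(1, 2): G4 above F4
  -> R4 @ bar 2 tick 0 v(0, 2): B3/F4 TT untreated
  -> R3 @ bar 2 tick 1 v(1, 2): G4 above F4
  -> R3 @ bar 2 tick 2 v(1, 2): G4 above F4
  -> R3 @ bar 2 tick 3 v(1, 2): G4 above F4
  -> R3 @ bar 3 tick 0 v(1, 2): A4 above G4
  -> R4 @ bar 3 tick 0 v(0, 1): G3/A4 M2 untreated
  -> R3 @ bar 3 tick 1 v(1, 2): A4 above G4
  -> R3 @ bar 3 tick 2 v(1, 2): A4 above G4
  -> R3 @ bar 3 tick 3 v(1, 2): A4 above G4
  -> R1 @ bar 4 tick 0 v(0, 2): G3/G4 P8 -> B3/B4 P8 similar
  -> R8 @ bar 4 tick 0 v(0, 2): penult P8 not 3rd/6th
  -> R8 @ bar 4 tick 0 v(0, 3): penult P8 not 3rd/6th
  -> R1 @ bar 5 tick 0 v(2, 3): B4/B4 P1 -> C5/C5 P1 similar
  -> R6 @ bar 5 tick 3 v(0, 2): closes on m3
  -> R6 @ bar 5 tick 3 v(0, 3): closes on m3

(0, 0, R5, (0, 2))
(0, 0, R5, (0, 3))
(1, 0, R2, (0, 2))
(1, 0, R2, (1, 3))
(1, 0, R7, (1,))
(2, 0, R2, (1, 3))
(2, 0, R3, (1, 2))
(2, 0, R4, (0, 2))
(2, 1, R3, (1, 2))
(2, 2, R3, (1, 2))
(2, 3, R3, (1, 2))
(3, 0, R3, (1, 2))
(3, 0, R4, (0, 1))
(3, 1, R3, (1, 2))
(3, 2, R3, (1, 2))
(3, 3, R3, (1, 2))
(4, 0, R1, (0, 2))
(4, 0, R8, (0, 2))
(4, 0, R8, (0, 3))
(5, 0, R1, (2, 3))
(5, 3, R6, (0, 2))
(5, 3, R6, (0, 3))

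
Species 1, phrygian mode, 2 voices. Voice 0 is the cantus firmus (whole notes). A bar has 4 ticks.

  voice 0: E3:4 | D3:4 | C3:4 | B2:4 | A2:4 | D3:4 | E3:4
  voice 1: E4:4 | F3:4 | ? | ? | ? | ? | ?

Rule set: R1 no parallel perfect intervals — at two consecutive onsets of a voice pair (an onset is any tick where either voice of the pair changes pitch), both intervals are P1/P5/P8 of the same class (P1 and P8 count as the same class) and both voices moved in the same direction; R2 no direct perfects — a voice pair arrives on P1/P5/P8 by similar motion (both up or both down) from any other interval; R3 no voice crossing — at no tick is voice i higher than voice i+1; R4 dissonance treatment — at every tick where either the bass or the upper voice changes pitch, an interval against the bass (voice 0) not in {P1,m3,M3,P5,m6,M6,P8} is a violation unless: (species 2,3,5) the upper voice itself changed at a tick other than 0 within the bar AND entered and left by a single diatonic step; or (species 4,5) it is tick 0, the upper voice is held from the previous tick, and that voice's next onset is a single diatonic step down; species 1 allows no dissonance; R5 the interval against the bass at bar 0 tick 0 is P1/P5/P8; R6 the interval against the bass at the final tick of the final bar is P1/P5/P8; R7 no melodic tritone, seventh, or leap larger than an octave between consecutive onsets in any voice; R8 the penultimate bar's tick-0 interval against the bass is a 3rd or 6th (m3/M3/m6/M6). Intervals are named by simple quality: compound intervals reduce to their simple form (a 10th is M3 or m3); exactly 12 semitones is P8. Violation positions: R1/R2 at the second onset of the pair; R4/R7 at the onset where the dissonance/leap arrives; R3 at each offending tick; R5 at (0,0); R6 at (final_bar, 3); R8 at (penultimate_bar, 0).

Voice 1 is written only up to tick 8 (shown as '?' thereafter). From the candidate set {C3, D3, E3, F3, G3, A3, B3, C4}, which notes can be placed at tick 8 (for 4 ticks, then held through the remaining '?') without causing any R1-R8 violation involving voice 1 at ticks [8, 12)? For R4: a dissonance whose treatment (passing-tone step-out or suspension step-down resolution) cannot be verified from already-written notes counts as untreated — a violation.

{A3, C4, E3, G3}

C3: violates R2
D3: violates R4
E3: legal
F3: violates R4
G3: legal
A3: legal
B3: violates R4,R7
C4: legal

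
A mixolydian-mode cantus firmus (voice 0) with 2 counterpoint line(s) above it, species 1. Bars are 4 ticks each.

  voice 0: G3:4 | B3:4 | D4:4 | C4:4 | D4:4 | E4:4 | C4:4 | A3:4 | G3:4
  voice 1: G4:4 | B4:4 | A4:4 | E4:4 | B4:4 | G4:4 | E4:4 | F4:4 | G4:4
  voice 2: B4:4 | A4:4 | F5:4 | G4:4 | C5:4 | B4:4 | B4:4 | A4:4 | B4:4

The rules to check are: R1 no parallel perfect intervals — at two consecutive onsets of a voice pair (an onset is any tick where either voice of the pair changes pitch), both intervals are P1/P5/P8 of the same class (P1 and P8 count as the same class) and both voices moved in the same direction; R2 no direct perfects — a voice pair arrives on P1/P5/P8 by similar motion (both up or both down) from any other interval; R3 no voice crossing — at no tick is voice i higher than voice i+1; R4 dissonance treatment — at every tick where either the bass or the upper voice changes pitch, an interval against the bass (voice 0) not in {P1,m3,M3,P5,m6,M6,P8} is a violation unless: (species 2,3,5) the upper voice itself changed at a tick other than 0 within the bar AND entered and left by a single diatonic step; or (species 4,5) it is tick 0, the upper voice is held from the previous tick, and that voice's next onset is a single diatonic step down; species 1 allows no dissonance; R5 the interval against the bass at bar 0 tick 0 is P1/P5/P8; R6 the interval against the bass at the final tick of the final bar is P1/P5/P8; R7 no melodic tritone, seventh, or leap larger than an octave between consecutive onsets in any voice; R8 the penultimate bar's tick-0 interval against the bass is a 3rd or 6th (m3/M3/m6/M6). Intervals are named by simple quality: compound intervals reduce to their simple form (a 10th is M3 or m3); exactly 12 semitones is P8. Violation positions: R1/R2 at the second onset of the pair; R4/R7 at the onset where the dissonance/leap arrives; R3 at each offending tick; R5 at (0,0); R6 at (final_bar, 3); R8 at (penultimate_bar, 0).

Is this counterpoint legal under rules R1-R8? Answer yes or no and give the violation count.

bar 0: v0=G3 v1=G4 v2=B4 (M3)
bar 1: v0=B3 v1=B4 v2=A4 (m7)
bar 2: v0=D4 v1=A4 v2=F5 (m3)
bar 3: v0=C4 v1=E4 v2=G4 (P5)
bar 4: v0=D4 v1=B4 v2=C5 (m7)
bar 5: v0=E4 v1=G4 v2=B4 (P5)
bar 6: v0=C4 v1=E4 v2=B4 (M7)
bar 7: v0=A3 v1=F4 v2=A4 (P8)
bar 8: v0=G3 v1=G4 v2=B4 (M3)
  R5 @ bar0.0: opens on M3
  R1 @ bar1.0: G3/G4 P8 -> B3/B4 P8 similar
  R3 @ bar1.0: B4 above A4
  R4 @ bar1.0: B3/A4 m7 untreated
  R3 @ bar1.1: B4 above A4
  R3 @ bar1.2: B4 above A4
  R3 @ bar1.3: B4 above A4
  R2 @ bar3.0: D4/F5 m3 -> C4/G4 P5 similar
  R7 @ bar3.0: F5->G4 leap 10st
  R4 @ bar4.0: D4/C5 m7 untreated
  R4 @ bar6.0: C4/B4 M7 untreated
  R2 @ bar7.0: C4/B4 M7 -> A3/A4 P8 similar
  R8 @ bar7.0: penult P8 not 3rd/6th
  R6 @ bar8.3: closes on M3

No (14 violations)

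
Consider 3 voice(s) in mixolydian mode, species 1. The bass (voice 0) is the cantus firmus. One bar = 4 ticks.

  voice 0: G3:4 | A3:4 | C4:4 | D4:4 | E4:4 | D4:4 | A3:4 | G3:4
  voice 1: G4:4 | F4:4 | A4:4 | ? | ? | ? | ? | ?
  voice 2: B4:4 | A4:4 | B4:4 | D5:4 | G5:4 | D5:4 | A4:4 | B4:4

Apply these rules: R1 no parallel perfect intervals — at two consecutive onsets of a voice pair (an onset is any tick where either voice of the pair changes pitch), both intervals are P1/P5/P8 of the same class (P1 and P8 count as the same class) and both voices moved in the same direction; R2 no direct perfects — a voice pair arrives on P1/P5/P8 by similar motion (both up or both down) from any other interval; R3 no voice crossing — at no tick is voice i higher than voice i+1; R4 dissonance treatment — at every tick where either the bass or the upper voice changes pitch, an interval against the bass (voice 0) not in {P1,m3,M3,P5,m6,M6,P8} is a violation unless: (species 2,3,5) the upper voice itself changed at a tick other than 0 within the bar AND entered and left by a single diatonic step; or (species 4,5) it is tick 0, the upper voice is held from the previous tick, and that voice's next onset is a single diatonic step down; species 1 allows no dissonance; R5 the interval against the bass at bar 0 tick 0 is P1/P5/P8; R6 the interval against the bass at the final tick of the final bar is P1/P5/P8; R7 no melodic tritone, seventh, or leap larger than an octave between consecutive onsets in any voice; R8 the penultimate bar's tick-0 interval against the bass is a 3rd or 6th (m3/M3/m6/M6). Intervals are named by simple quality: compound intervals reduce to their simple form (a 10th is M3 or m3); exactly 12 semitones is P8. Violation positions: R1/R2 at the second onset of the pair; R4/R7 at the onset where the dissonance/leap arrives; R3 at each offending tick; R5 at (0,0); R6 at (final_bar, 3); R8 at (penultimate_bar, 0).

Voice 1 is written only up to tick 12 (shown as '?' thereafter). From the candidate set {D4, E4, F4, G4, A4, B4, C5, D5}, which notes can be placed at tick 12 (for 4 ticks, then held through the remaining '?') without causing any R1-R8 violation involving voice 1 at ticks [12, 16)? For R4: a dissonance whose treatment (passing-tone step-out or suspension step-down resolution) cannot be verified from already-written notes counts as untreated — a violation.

D4: legal
E4: violates R4
F4: legal
G4: violates R4
A4: legal
B4: legal
C5: violates R4
D5: violates R2

{A4, B4, D4, F4}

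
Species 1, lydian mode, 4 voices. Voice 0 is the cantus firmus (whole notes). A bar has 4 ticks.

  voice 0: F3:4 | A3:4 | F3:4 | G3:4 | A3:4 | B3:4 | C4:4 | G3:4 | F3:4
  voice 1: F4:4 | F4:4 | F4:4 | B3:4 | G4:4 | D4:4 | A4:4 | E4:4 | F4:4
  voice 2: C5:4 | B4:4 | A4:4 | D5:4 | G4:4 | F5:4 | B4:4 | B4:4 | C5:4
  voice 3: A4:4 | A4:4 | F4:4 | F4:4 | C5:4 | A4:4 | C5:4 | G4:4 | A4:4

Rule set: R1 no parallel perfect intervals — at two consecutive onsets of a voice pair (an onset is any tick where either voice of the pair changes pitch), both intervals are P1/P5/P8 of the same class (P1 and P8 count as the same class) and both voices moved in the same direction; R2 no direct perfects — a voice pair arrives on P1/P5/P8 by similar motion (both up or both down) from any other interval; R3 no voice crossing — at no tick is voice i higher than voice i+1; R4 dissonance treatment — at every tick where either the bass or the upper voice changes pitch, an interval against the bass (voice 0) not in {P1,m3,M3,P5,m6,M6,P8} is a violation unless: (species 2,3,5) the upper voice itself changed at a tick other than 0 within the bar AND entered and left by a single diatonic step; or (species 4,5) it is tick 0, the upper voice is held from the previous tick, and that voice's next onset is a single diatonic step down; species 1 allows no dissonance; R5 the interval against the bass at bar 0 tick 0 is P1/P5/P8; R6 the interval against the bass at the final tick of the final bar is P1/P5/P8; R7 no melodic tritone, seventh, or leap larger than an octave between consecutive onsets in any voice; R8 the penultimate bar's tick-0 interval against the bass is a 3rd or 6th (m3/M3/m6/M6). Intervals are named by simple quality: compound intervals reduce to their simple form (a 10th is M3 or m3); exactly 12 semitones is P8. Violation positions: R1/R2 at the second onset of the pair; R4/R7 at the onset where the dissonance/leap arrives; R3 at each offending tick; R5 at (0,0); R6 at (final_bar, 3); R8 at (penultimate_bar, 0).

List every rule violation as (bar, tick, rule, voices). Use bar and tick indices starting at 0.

(0, 0, R3, (2, 3))
(0, 0, R5, (0, 3))
(0, 1, R3, (2, 3))
(0, 2, R3, (2, 3))
(0, 3, R3, (2, 3))
(1, 0, R3, (2, 3))
(1, 0, R4, (0, 2))
(1, 1, R3, (2, 3))
(1, 2, R3, (2, 3))
(1, 3, R3, (2, 3))
(2, 0, R1, (0, 3))
(2, 0, R3, (2, 3))
(2, 1, R3, (2, 3))
(2, 2, R3, (2, 3))
(2, 3, R3, (2, 3))
(3, 0, R2, (0, 2))
(3, 0, R3, (2, 3))
(3, 0, R4, (0, 3))
(3, 0, R7, (1,))
(3, 1, R3, (2, 3))
(3, 2, R3, (2, 3))
(3, 3, R3, (2, 3))
(4, 0, R4, (0, 1))
(4, 0, R4, (0, 2))
(5, 0, R2, (1, 3))
(5, 0, R3, (2, 3))
(5, 0, R4, (0, 2))
(5, 0, R4, (0, 3))
(5, 0, R7, (2,))
(5, 1, R3, (2, 3))
(5, 2, R3, (2, 3))
(5, 3, R3, (2, 3))
(6, 0, R2, (0, 3))
(6, 0, R4, (0, 2))
(6, 0, R7, (2,))
(7, 0, R1, (0, 3))
(7, 0, R3, (2, 3))
(7, 0, R8, (0, 3))
(7, 1, R3, (2, 3))
(7, 2, R3, (2, 3))
(7, 3, R3, (2, 3))
(8, 0, R1, (1, 2))
(8, 0, R3, (2, 3))
(8, 1, R3, (2, 3))
(8, 2, R3, (2, 3))
(8, 3, R3, (2, 3))
(8, 3, R6, (0, 3))

bar 0: v0=F3 v1=F4 v2=C5 v3=A4 downbeat M3
bar 1: v0=A3 v1=F4 v2=B4 v3=A4 downbeat P8
bar 2: v0=F3 v1=F4 v2=A4 v3=F4 downbeat P8
bar 3: v0=G3 v1=B3 v2=D5 v3=F4 downbeat m7
bar 4: v0=A3 v1=G4 v2=G4 v3=C5 downbeat m3
bar 5: v0=B3 v1=D4 v2=F5 v3=A4 downbeat m7
bar 6: v0=C4 v1=A4 v2=B4 v3=C5 downbeat P8
bar 7: v0=G3 v1=E4 v2=B4 v3=G4 downbeat P8
bar 8: v0=F3 v1=F4 v2=C5 v3=A4 downbeat M3
  -> R3 @ bar 0 tick 0 v(2, 3): C5 above A4
  -> R5 @ bar 0 tick 0 v(0, 3): opens on M3
  -> R3 @ bar 0 tick 1 v(2, 3): C5 above A4
  -> R3 @ bar 0 tick 2 v(2, 3): C5 above A4
  -> R3 @ bar 0 tick 3 v(2, 3): C5 above A4
  -> R3 @ bar 1 tick 0 v(2, 3): B4 above A4
  -> R4 @ bar 1 tick 0 v(0, 2): A3/B4 M2 untreated
  -> R3 @ bar 1 tick 1 v(2, 3): B4 above A4
  -> R3 @ bar 1 tick 2 v(2, 3): B4 above A4
  -> R3 @ bar 1 tick 3 v(2, 3): B4 above A4
  -> R1 @ bar 2 tick 0 v(0, 3): A3/A4 P8 -> F3/F4 P8 similar
  -> R3 @ bar 2 tick 0 v(2, 3): A4 above F4
  -> R3 @ bar 2 tick 1 v(2, 3): A4 above F4
  -> R3 @ bar 2 tick 2 v(2, 3): A4 above F4
  -> R3 @ bar 2 tick 3 v(2, 3): A4 above F4
  -> R2 @ bar 3 tick 0 v(0, 2): F3/A4 M3 -> G3/D5 P5 similar
  -> R3 @ bar 3 tick 0 v(2, 3): D5 above F4
  -> R4 @ bar 3 tick 0 v(0, 3): G3/F4 m7 untreated
  -> R7 @ bar 3 tick 0 v(1,): F4->B3 leap 6st
  -> R3 @ bar 3 tick 1 v(2, 3): D5 above F4
  -> R3 @ bar 3 tick 2 v(2, 3): D5 above F4
  -> R3 @ bar 3 tick 3 v(2, 3): D5 above F4
  -> R4 @ bar 4 tick 0 v(0, 1): A3/G4 m7 untreated
  -> R4 @ bar 4 tick 0 v(0, 2): A3/G4 m7 untreated
  -> R2 @ bar 5 tick 0 v(1, 3): G4/C5 P4 -> D4/A4 P5 similar
  -> R3 @ bar 5 tick 0 v(2, 3): F5 above A4
  -> R4 @ bar 5 tick 0 v(0, 2): B3/F5 TT untreated
  -> R4 @ bar 5 tick 0 v(0, 3): B3/A4 m7 untreated
  -> R7 @ bar 5 tick 0 v(2,): G4->F5 leap 10st
  -> R3 @ bar 5 tick 1 v(2, 3): F5 above A4
  -> R3 @ bar 5 tick 2 v(2, 3): F5 above A4
  -> R3 @ bar 5 tick 3 v(2, 3): F5 above A4
  -> R2 @ bar 6 tick 0 v(0, 3): B3/A4 m7 -> C4/C5 P8 similar
  -> R4 @ bar 6 tick 0 v(0, 2): C4/B4 M7 untreated
  -> R7 @ bar 6 tick 0 v(2,): F5->B4 leap 6st
  -> R1 @ bar 7 tick 0 v(0, 3): C4/C5 P8 -> G3/G4 P8 similar
  -> R3 @ bar 7 tick 0 v(2, 3): B4 above G4
  -> R8 @ bar 7 tick 0 v(0, 3): penult P8 not 3rd/6th
  -> R3 @ bar 7 tick 1 v(2, 3): B4 above G4
  -> R3 @ bar 7 tick 2 v(2, 3): B4 above G4
  -> R3 @ bar 7 tick 3 v(2, 3): B4 above G4
  -> R1 @ bar 8 tick 0 v(1, 2): E4/B4 P5 -> F4/C5 P5 similar
  -> R3 @ bar 8 tick 0 v(2, 3): C5 above A4
  -> R3 @ bar 8 tick 1 v(2, 3): C5 above A4
  -> R3 @ bar 8 tick 2 v(2, 3): C5 above A4
  -> R3 @ bar 8 tick 3 v(2, 3): C5 above A4
  -> R6 @ bar 8 tick 3 v(0, 3): closes on M3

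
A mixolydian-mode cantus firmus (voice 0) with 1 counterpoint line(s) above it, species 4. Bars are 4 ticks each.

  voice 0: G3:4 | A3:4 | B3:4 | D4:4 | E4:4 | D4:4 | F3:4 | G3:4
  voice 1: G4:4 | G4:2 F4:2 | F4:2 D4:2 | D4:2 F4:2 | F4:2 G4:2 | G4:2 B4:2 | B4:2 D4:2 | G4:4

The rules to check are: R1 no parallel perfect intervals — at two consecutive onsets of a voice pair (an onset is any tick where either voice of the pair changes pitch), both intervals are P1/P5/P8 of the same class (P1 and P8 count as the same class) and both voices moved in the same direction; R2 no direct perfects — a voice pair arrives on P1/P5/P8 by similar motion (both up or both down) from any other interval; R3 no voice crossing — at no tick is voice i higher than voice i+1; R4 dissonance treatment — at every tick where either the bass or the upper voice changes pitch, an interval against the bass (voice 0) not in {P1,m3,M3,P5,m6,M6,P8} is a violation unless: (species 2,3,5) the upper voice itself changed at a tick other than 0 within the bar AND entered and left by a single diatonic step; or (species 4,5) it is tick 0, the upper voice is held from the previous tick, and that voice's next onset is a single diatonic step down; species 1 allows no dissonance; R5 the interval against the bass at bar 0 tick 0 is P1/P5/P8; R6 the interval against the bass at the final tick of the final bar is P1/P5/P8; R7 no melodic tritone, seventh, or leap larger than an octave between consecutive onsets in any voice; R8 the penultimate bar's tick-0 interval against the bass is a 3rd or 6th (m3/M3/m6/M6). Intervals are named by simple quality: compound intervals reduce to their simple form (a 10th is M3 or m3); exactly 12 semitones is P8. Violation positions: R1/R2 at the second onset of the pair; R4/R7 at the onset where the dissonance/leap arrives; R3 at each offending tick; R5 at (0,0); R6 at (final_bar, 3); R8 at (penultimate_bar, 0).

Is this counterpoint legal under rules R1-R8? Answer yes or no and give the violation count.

No (6 violations)

bar 0: v0=G3 v1=G4 (P8)
bar 1: v0=A3 v1=G4 (m7)
bar 2: v0=B3 v1=F4 (TT)
bar 3: v0=D4 v1=D4 (P1)
bar 4: v0=E4 v1=F4 (m2)
bar 5: v0=D4 v1=G4 (P4)
bar 6: v0=F3 v1=B4 (TT)
bar 7: v0=G3 v1=G4 (P8)
  R4 @ bar2.0: B3/F4 TT untreated
  R4 @ bar4.0: E4/F4 m2 untreated
  R4 @ bar5.0: D4/G4 P4 untreated
  R4 @ bar6.0: F3/B4 TT untreated
  R8 @ bar6.0: penult TT not 3rd/6th
  R2 @ bar7.0: F3/D4 M6 -> G3/G4 P8 similar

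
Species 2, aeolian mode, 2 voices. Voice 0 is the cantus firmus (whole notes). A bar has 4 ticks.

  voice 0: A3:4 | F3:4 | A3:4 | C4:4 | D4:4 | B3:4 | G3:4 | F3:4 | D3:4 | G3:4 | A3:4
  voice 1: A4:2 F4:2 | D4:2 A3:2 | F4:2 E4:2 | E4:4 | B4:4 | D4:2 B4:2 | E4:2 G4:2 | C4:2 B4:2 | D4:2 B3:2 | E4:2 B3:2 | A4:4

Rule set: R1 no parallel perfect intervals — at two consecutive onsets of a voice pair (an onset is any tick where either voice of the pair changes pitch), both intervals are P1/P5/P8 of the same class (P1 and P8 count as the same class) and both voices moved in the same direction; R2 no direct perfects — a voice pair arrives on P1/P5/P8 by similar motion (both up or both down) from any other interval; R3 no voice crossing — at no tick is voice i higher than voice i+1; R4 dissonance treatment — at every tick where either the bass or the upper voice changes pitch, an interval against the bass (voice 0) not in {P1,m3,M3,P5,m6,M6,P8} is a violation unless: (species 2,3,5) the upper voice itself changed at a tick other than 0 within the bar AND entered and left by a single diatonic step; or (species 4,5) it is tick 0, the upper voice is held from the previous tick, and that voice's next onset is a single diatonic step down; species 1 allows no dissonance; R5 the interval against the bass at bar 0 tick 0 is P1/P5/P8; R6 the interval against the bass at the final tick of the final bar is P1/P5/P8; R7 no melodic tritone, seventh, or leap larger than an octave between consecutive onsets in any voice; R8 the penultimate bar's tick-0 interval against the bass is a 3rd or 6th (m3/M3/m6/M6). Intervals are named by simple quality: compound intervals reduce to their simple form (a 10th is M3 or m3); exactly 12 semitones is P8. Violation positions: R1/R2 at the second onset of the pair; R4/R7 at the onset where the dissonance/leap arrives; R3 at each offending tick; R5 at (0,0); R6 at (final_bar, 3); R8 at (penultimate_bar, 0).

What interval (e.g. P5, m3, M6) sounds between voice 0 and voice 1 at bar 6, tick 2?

voice 0=G3 voice 1=G4 -> P8

P8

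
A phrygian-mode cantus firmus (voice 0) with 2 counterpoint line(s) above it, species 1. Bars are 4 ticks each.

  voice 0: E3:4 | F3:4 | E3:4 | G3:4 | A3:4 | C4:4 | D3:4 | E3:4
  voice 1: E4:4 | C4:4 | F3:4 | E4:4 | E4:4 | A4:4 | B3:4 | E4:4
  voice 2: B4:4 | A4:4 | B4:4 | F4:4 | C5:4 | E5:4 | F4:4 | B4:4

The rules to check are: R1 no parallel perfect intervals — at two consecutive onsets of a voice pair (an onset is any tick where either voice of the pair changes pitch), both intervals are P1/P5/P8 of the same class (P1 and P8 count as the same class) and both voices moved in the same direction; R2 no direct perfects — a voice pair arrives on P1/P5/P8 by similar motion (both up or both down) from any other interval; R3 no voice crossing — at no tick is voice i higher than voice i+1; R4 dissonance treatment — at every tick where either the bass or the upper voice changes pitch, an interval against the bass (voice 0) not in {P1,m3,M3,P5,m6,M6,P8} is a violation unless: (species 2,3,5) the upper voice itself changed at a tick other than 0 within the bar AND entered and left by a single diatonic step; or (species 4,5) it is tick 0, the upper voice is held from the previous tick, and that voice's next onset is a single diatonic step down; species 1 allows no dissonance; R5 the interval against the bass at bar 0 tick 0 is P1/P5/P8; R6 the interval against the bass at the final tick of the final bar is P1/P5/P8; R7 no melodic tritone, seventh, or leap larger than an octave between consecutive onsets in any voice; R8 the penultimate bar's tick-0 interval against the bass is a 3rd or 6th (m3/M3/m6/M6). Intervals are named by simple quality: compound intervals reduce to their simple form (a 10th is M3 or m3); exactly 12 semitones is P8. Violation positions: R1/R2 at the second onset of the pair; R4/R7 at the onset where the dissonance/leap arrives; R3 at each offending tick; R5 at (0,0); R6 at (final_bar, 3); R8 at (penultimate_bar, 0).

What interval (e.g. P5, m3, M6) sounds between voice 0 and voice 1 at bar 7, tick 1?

P8

voice 0=E3 voice 1=E4 -> P8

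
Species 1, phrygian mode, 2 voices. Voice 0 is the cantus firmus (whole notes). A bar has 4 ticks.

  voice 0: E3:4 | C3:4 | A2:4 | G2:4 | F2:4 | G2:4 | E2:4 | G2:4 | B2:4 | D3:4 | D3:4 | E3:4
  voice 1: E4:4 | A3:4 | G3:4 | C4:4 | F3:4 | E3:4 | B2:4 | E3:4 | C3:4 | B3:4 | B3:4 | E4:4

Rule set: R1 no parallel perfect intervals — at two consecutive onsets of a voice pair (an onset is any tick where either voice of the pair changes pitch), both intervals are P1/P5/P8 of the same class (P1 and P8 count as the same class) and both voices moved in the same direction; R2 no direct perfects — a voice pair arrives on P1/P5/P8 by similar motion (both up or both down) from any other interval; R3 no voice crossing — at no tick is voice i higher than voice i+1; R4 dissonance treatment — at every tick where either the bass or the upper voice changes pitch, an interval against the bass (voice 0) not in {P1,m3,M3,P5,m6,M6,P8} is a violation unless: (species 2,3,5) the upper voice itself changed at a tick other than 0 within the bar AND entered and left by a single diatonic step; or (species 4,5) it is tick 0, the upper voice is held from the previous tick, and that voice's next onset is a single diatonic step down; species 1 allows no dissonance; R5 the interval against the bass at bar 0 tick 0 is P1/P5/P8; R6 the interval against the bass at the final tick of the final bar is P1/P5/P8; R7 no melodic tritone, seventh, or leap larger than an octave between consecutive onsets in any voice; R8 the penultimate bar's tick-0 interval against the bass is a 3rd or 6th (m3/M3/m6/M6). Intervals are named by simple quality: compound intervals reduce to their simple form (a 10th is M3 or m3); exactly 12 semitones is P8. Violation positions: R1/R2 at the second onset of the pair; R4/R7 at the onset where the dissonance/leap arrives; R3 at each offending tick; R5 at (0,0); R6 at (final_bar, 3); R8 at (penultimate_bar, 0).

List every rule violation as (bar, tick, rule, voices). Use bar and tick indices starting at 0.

(2, 0, R4, (0, 1))
(3, 0, R4, (0, 1))
(4, 0, R2, (0, 1))
(6, 0, R2, (0, 1))
(8, 0, R4, (0, 1))
(9, 0, R7, (1,))
(11, 0, R2, (0, 1))

bar 0: v0=E3 v1=E4 downbeat P8
bar 1: v0=C3 v1=A3 downbeat M6
bar 2: v0=A2 v1=G3 downbeat m7
bar 3: v0=G2 v1=C4 downbeat P4
bar 4: v0=F2 v1=F3 downbeat P8
bar 5: v0=G2 v1=E3 downbeat M6
bar 6: v0=E2 v1=B2 downbeat P5
bar 7: v0=G2 v1=E3 downbeat M6
bar 8: v0=B2 v1=C3 downbeat m2
bar 9: v0=D3 v1=B3 downbeat M6
bar 10: v0=D3 v1=B3 downbeat M6
bar 11: v0=E3 v1=E4 downbeat P8
  -> R4 @ bar 2 tick 0 v(0, 1): A2/G3 m7 untreated
  -> R4 @ bar 3 tick 0 v(0, 1): G2/C4 P4 untreated
  -> R2 @ bar 4 tick 0 v(0, 1): G2/C4 P4 -> F2/F3 P8 similar
  -> R2 @ bar 6 tick 0 v(0, 1): G2/E3 M6 -> E2/B2 P5 similar
  -> R4 @ bar 8 tick 0 v(0, 1): B2/C3 m2 untreated
  -> R7 @ bar 9 tick 0 v(1,): C3->B3 leap 11st
  -> R2 @ bar 11 tick 0 v(0, 1): D3/B3 M6 -> E3/E4 P8 similar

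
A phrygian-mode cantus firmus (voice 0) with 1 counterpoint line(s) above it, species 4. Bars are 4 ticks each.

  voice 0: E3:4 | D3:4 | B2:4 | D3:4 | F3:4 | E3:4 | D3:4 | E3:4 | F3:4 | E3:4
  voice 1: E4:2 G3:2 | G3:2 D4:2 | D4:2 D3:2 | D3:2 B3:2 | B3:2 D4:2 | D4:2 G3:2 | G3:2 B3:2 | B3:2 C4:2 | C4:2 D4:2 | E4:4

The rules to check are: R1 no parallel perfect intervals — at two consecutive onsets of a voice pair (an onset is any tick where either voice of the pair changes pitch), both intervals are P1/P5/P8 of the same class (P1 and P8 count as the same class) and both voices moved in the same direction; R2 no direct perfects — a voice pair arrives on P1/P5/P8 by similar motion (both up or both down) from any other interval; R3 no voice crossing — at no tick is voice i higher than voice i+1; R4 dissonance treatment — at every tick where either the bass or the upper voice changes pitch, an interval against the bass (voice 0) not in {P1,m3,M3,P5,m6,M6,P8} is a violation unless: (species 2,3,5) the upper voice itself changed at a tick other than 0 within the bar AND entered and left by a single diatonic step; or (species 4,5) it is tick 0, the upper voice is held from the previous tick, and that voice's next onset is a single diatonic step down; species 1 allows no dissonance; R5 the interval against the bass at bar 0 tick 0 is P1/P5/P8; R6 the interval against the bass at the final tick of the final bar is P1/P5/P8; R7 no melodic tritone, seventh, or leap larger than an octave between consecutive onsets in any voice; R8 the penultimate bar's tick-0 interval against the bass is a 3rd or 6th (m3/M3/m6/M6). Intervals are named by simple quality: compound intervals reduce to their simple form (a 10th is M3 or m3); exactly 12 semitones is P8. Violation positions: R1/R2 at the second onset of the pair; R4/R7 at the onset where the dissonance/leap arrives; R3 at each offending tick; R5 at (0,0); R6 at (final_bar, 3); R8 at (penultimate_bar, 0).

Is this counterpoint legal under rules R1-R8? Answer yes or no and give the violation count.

bar 0: v0=E3 v1=E4 (P8)
bar 1: v0=D3 v1=G3 (P4)
bar 2: v0=B2 v1=D4 (m3)
bar 3: v0=D3 v1=D3 (P1)
bar 4: v0=F3 v1=B3 (TT)
bar 5: v0=E3 v1=D4 (m7)
bar 6: v0=D3 v1=G3 (P4)
bar 7: v0=E3 v1=B3 (P5)
bar 8: v0=F3 v1=C4 (P5)
bar 9: v0=E3 v1=E4 (P8)
  R4 @ bar1.0: D3/G3 P4 untreated
  R4 @ bar4.0: F3/B3 TT untreated
  R4 @ bar5.0: E3/D4 m7 untreated
  R4 @ bar6.0: D3/G3 P4 untreated
  R8 @ bar8.0: penult P5 not 3rd/6th

No (5 violations)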